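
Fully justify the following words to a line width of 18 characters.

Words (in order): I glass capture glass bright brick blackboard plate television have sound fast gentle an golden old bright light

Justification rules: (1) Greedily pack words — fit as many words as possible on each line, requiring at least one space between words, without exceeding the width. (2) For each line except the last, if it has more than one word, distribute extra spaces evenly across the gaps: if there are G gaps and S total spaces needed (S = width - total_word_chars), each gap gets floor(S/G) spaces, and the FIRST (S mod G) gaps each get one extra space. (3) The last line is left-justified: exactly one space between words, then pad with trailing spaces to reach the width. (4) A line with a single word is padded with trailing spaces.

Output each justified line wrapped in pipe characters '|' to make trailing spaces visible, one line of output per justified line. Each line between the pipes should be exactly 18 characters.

Line 1: ['I', 'glass', 'capture'] (min_width=15, slack=3)
Line 2: ['glass', 'bright', 'brick'] (min_width=18, slack=0)
Line 3: ['blackboard', 'plate'] (min_width=16, slack=2)
Line 4: ['television', 'have'] (min_width=15, slack=3)
Line 5: ['sound', 'fast', 'gentle'] (min_width=17, slack=1)
Line 6: ['an', 'golden', 'old'] (min_width=13, slack=5)
Line 7: ['bright', 'light'] (min_width=12, slack=6)

Answer: |I   glass  capture|
|glass bright brick|
|blackboard   plate|
|television    have|
|sound  fast gentle|
|an    golden   old|
|bright light      |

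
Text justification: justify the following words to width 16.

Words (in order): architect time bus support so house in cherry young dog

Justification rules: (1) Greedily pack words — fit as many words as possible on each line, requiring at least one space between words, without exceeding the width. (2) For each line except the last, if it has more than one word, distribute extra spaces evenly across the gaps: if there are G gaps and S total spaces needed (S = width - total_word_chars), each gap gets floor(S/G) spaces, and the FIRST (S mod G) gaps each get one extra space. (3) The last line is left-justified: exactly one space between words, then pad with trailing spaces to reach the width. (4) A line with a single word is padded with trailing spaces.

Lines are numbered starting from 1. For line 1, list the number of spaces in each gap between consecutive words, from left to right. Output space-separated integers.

Answer: 3

Derivation:
Line 1: ['architect', 'time'] (min_width=14, slack=2)
Line 2: ['bus', 'support', 'so'] (min_width=14, slack=2)
Line 3: ['house', 'in', 'cherry'] (min_width=15, slack=1)
Line 4: ['young', 'dog'] (min_width=9, slack=7)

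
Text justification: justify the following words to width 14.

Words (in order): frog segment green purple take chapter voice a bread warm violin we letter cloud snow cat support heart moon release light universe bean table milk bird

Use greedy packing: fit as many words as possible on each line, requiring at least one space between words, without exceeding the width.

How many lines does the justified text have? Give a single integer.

Answer: 12

Derivation:
Line 1: ['frog', 'segment'] (min_width=12, slack=2)
Line 2: ['green', 'purple'] (min_width=12, slack=2)
Line 3: ['take', 'chapter'] (min_width=12, slack=2)
Line 4: ['voice', 'a', 'bread'] (min_width=13, slack=1)
Line 5: ['warm', 'violin', 'we'] (min_width=14, slack=0)
Line 6: ['letter', 'cloud'] (min_width=12, slack=2)
Line 7: ['snow', 'cat'] (min_width=8, slack=6)
Line 8: ['support', 'heart'] (min_width=13, slack=1)
Line 9: ['moon', 'release'] (min_width=12, slack=2)
Line 10: ['light', 'universe'] (min_width=14, slack=0)
Line 11: ['bean', 'table'] (min_width=10, slack=4)
Line 12: ['milk', 'bird'] (min_width=9, slack=5)
Total lines: 12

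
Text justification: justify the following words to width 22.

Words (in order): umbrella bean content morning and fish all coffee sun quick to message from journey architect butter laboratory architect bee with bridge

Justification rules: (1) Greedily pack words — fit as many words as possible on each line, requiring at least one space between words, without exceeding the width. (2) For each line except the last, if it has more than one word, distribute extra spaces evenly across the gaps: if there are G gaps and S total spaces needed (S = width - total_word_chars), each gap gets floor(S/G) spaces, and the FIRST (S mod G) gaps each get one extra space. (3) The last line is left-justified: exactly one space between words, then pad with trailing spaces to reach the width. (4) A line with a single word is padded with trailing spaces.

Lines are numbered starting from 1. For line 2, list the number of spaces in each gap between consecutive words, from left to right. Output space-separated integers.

Line 1: ['umbrella', 'bean', 'content'] (min_width=21, slack=1)
Line 2: ['morning', 'and', 'fish', 'all'] (min_width=20, slack=2)
Line 3: ['coffee', 'sun', 'quick', 'to'] (min_width=19, slack=3)
Line 4: ['message', 'from', 'journey'] (min_width=20, slack=2)
Line 5: ['architect', 'butter'] (min_width=16, slack=6)
Line 6: ['laboratory', 'architect'] (min_width=20, slack=2)
Line 7: ['bee', 'with', 'bridge'] (min_width=15, slack=7)

Answer: 2 2 1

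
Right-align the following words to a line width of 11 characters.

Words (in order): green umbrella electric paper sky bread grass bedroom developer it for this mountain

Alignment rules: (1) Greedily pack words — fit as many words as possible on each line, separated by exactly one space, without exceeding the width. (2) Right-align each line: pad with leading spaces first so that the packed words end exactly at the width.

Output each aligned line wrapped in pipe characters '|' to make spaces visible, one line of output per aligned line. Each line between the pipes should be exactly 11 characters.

Answer: |      green|
|   umbrella|
|   electric|
|  paper sky|
|bread grass|
|    bedroom|
|  developer|
|it for this|
|   mountain|

Derivation:
Line 1: ['green'] (min_width=5, slack=6)
Line 2: ['umbrella'] (min_width=8, slack=3)
Line 3: ['electric'] (min_width=8, slack=3)
Line 4: ['paper', 'sky'] (min_width=9, slack=2)
Line 5: ['bread', 'grass'] (min_width=11, slack=0)
Line 6: ['bedroom'] (min_width=7, slack=4)
Line 7: ['developer'] (min_width=9, slack=2)
Line 8: ['it', 'for', 'this'] (min_width=11, slack=0)
Line 9: ['mountain'] (min_width=8, slack=3)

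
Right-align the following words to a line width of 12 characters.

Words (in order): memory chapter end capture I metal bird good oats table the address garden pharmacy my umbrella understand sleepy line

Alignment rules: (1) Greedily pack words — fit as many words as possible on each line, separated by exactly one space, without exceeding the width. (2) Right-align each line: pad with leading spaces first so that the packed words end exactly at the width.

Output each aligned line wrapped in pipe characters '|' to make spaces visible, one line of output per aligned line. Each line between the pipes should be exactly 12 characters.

Line 1: ['memory'] (min_width=6, slack=6)
Line 2: ['chapter', 'end'] (min_width=11, slack=1)
Line 3: ['capture', 'I'] (min_width=9, slack=3)
Line 4: ['metal', 'bird'] (min_width=10, slack=2)
Line 5: ['good', 'oats'] (min_width=9, slack=3)
Line 6: ['table', 'the'] (min_width=9, slack=3)
Line 7: ['address'] (min_width=7, slack=5)
Line 8: ['garden'] (min_width=6, slack=6)
Line 9: ['pharmacy', 'my'] (min_width=11, slack=1)
Line 10: ['umbrella'] (min_width=8, slack=4)
Line 11: ['understand'] (min_width=10, slack=2)
Line 12: ['sleepy', 'line'] (min_width=11, slack=1)

Answer: |      memory|
| chapter end|
|   capture I|
|  metal bird|
|   good oats|
|   table the|
|     address|
|      garden|
| pharmacy my|
|    umbrella|
|  understand|
| sleepy line|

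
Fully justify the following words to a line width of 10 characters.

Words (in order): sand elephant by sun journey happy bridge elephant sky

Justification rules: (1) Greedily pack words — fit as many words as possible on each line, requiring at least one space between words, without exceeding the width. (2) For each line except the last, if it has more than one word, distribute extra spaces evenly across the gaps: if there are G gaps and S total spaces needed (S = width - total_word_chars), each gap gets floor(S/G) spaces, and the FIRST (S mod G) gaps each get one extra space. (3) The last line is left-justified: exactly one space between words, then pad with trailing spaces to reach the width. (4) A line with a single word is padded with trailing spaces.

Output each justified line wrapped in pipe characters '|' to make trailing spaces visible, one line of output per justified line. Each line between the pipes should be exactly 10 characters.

Answer: |sand      |
|elephant  |
|by     sun|
|journey   |
|happy     |
|bridge    |
|elephant  |
|sky       |

Derivation:
Line 1: ['sand'] (min_width=4, slack=6)
Line 2: ['elephant'] (min_width=8, slack=2)
Line 3: ['by', 'sun'] (min_width=6, slack=4)
Line 4: ['journey'] (min_width=7, slack=3)
Line 5: ['happy'] (min_width=5, slack=5)
Line 6: ['bridge'] (min_width=6, slack=4)
Line 7: ['elephant'] (min_width=8, slack=2)
Line 8: ['sky'] (min_width=3, slack=7)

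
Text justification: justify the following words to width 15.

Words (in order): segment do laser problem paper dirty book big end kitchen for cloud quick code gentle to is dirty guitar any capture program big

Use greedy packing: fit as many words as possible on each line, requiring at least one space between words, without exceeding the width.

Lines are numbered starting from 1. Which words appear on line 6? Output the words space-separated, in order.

Answer: cloud quick

Derivation:
Line 1: ['segment', 'do'] (min_width=10, slack=5)
Line 2: ['laser', 'problem'] (min_width=13, slack=2)
Line 3: ['paper', 'dirty'] (min_width=11, slack=4)
Line 4: ['book', 'big', 'end'] (min_width=12, slack=3)
Line 5: ['kitchen', 'for'] (min_width=11, slack=4)
Line 6: ['cloud', 'quick'] (min_width=11, slack=4)
Line 7: ['code', 'gentle', 'to'] (min_width=14, slack=1)
Line 8: ['is', 'dirty', 'guitar'] (min_width=15, slack=0)
Line 9: ['any', 'capture'] (min_width=11, slack=4)
Line 10: ['program', 'big'] (min_width=11, slack=4)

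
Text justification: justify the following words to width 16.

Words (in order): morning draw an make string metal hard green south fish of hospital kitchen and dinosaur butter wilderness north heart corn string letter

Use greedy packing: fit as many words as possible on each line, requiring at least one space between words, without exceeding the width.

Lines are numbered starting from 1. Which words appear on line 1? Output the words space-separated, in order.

Line 1: ['morning', 'draw', 'an'] (min_width=15, slack=1)
Line 2: ['make', 'string'] (min_width=11, slack=5)
Line 3: ['metal', 'hard', 'green'] (min_width=16, slack=0)
Line 4: ['south', 'fish', 'of'] (min_width=13, slack=3)
Line 5: ['hospital', 'kitchen'] (min_width=16, slack=0)
Line 6: ['and', 'dinosaur'] (min_width=12, slack=4)
Line 7: ['butter'] (min_width=6, slack=10)
Line 8: ['wilderness', 'north'] (min_width=16, slack=0)
Line 9: ['heart', 'corn'] (min_width=10, slack=6)
Line 10: ['string', 'letter'] (min_width=13, slack=3)

Answer: morning draw an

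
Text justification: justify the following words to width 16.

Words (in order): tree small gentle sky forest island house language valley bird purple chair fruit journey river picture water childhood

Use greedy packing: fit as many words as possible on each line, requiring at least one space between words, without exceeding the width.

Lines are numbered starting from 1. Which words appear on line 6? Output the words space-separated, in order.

Line 1: ['tree', 'small'] (min_width=10, slack=6)
Line 2: ['gentle', 'sky'] (min_width=10, slack=6)
Line 3: ['forest', 'island'] (min_width=13, slack=3)
Line 4: ['house', 'language'] (min_width=14, slack=2)
Line 5: ['valley', 'bird'] (min_width=11, slack=5)
Line 6: ['purple', 'chair'] (min_width=12, slack=4)
Line 7: ['fruit', 'journey'] (min_width=13, slack=3)
Line 8: ['river', 'picture'] (min_width=13, slack=3)
Line 9: ['water', 'childhood'] (min_width=15, slack=1)

Answer: purple chair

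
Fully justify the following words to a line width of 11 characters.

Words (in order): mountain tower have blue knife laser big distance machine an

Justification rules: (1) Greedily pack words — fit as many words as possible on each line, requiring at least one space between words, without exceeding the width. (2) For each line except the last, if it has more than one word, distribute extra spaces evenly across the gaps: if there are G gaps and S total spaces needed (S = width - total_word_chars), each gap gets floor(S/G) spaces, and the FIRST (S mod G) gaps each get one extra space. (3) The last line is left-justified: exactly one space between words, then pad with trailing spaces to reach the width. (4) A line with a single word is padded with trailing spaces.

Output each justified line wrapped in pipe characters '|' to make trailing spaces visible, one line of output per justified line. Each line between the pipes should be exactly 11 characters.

Line 1: ['mountain'] (min_width=8, slack=3)
Line 2: ['tower', 'have'] (min_width=10, slack=1)
Line 3: ['blue', 'knife'] (min_width=10, slack=1)
Line 4: ['laser', 'big'] (min_width=9, slack=2)
Line 5: ['distance'] (min_width=8, slack=3)
Line 6: ['machine', 'an'] (min_width=10, slack=1)

Answer: |mountain   |
|tower  have|
|blue  knife|
|laser   big|
|distance   |
|machine an |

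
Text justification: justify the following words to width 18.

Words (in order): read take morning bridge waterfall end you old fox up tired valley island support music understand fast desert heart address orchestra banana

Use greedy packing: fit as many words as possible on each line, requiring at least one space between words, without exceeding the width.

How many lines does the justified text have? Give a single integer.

Answer: 9

Derivation:
Line 1: ['read', 'take', 'morning'] (min_width=17, slack=1)
Line 2: ['bridge', 'waterfall'] (min_width=16, slack=2)
Line 3: ['end', 'you', 'old', 'fox', 'up'] (min_width=18, slack=0)
Line 4: ['tired', 'valley'] (min_width=12, slack=6)
Line 5: ['island', 'support'] (min_width=14, slack=4)
Line 6: ['music', 'understand'] (min_width=16, slack=2)
Line 7: ['fast', 'desert', 'heart'] (min_width=17, slack=1)
Line 8: ['address', 'orchestra'] (min_width=17, slack=1)
Line 9: ['banana'] (min_width=6, slack=12)
Total lines: 9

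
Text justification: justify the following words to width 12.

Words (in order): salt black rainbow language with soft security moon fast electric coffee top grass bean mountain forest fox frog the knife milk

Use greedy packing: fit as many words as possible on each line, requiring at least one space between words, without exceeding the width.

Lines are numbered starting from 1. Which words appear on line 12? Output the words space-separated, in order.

Answer: frog the

Derivation:
Line 1: ['salt', 'black'] (min_width=10, slack=2)
Line 2: ['rainbow'] (min_width=7, slack=5)
Line 3: ['language'] (min_width=8, slack=4)
Line 4: ['with', 'soft'] (min_width=9, slack=3)
Line 5: ['security'] (min_width=8, slack=4)
Line 6: ['moon', 'fast'] (min_width=9, slack=3)
Line 7: ['electric'] (min_width=8, slack=4)
Line 8: ['coffee', 'top'] (min_width=10, slack=2)
Line 9: ['grass', 'bean'] (min_width=10, slack=2)
Line 10: ['mountain'] (min_width=8, slack=4)
Line 11: ['forest', 'fox'] (min_width=10, slack=2)
Line 12: ['frog', 'the'] (min_width=8, slack=4)
Line 13: ['knife', 'milk'] (min_width=10, slack=2)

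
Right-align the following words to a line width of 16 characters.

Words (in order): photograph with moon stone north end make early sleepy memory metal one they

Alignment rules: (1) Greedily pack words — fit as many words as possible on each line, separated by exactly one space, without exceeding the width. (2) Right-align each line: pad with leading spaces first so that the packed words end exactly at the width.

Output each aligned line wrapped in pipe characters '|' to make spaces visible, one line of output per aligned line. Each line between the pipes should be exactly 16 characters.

Line 1: ['photograph', 'with'] (min_width=15, slack=1)
Line 2: ['moon', 'stone', 'north'] (min_width=16, slack=0)
Line 3: ['end', 'make', 'early'] (min_width=14, slack=2)
Line 4: ['sleepy', 'memory'] (min_width=13, slack=3)
Line 5: ['metal', 'one', 'they'] (min_width=14, slack=2)

Answer: | photograph with|
|moon stone north|
|  end make early|
|   sleepy memory|
|  metal one they|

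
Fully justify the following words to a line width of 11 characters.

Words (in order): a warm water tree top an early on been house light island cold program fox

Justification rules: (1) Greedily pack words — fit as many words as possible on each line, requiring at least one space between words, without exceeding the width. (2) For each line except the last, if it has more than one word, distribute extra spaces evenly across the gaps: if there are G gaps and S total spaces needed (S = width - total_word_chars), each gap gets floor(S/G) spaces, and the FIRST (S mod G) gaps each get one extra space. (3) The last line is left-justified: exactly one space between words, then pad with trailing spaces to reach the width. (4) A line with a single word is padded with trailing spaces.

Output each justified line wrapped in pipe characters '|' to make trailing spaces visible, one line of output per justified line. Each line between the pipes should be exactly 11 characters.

Line 1: ['a', 'warm'] (min_width=6, slack=5)
Line 2: ['water', 'tree'] (min_width=10, slack=1)
Line 3: ['top', 'an'] (min_width=6, slack=5)
Line 4: ['early', 'on'] (min_width=8, slack=3)
Line 5: ['been', 'house'] (min_width=10, slack=1)
Line 6: ['light'] (min_width=5, slack=6)
Line 7: ['island', 'cold'] (min_width=11, slack=0)
Line 8: ['program', 'fox'] (min_width=11, slack=0)

Answer: |a      warm|
|water  tree|
|top      an|
|early    on|
|been  house|
|light      |
|island cold|
|program fox|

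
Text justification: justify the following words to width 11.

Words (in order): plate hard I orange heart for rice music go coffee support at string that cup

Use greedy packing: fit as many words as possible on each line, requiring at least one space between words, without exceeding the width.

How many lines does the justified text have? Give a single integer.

Answer: 8

Derivation:
Line 1: ['plate', 'hard'] (min_width=10, slack=1)
Line 2: ['I', 'orange'] (min_width=8, slack=3)
Line 3: ['heart', 'for'] (min_width=9, slack=2)
Line 4: ['rice', 'music'] (min_width=10, slack=1)
Line 5: ['go', 'coffee'] (min_width=9, slack=2)
Line 6: ['support', 'at'] (min_width=10, slack=1)
Line 7: ['string', 'that'] (min_width=11, slack=0)
Line 8: ['cup'] (min_width=3, slack=8)
Total lines: 8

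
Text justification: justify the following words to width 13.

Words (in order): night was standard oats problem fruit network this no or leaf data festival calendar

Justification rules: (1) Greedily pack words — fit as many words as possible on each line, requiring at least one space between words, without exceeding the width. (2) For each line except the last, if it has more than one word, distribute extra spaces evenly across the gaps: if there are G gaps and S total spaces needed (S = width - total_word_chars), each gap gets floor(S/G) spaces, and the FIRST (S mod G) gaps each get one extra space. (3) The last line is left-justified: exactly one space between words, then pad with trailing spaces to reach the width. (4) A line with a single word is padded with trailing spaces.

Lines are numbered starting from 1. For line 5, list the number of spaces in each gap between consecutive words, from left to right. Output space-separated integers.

Line 1: ['night', 'was'] (min_width=9, slack=4)
Line 2: ['standard', 'oats'] (min_width=13, slack=0)
Line 3: ['problem', 'fruit'] (min_width=13, slack=0)
Line 4: ['network', 'this'] (min_width=12, slack=1)
Line 5: ['no', 'or', 'leaf'] (min_width=10, slack=3)
Line 6: ['data', 'festival'] (min_width=13, slack=0)
Line 7: ['calendar'] (min_width=8, slack=5)

Answer: 3 2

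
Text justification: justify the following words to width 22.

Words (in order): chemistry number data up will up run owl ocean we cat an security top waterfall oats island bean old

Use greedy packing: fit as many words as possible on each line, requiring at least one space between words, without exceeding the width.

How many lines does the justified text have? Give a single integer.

Line 1: ['chemistry', 'number', 'data'] (min_width=21, slack=1)
Line 2: ['up', 'will', 'up', 'run', 'owl'] (min_width=18, slack=4)
Line 3: ['ocean', 'we', 'cat', 'an'] (min_width=15, slack=7)
Line 4: ['security', 'top', 'waterfall'] (min_width=22, slack=0)
Line 5: ['oats', 'island', 'bean', 'old'] (min_width=20, slack=2)
Total lines: 5

Answer: 5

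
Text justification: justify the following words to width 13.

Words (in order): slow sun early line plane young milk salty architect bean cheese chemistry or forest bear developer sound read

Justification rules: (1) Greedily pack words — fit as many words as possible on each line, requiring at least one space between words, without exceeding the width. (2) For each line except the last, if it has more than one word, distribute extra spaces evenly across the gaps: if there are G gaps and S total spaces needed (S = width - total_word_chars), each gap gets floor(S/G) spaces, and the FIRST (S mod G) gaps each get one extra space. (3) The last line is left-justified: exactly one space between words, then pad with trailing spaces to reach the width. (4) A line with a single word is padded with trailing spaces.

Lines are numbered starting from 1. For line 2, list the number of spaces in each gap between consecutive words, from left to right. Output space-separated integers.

Line 1: ['slow', 'sun'] (min_width=8, slack=5)
Line 2: ['early', 'line'] (min_width=10, slack=3)
Line 3: ['plane', 'young'] (min_width=11, slack=2)
Line 4: ['milk', 'salty'] (min_width=10, slack=3)
Line 5: ['architect'] (min_width=9, slack=4)
Line 6: ['bean', 'cheese'] (min_width=11, slack=2)
Line 7: ['chemistry', 'or'] (min_width=12, slack=1)
Line 8: ['forest', 'bear'] (min_width=11, slack=2)
Line 9: ['developer'] (min_width=9, slack=4)
Line 10: ['sound', 'read'] (min_width=10, slack=3)

Answer: 4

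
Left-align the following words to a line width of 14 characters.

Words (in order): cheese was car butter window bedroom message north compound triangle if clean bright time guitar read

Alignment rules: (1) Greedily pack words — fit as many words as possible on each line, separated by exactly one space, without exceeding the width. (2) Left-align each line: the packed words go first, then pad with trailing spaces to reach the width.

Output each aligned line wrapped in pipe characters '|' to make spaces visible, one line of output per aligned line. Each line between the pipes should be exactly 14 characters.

Answer: |cheese was car|
|butter window |
|bedroom       |
|message north |
|compound      |
|triangle if   |
|clean bright  |
|time guitar   |
|read          |

Derivation:
Line 1: ['cheese', 'was', 'car'] (min_width=14, slack=0)
Line 2: ['butter', 'window'] (min_width=13, slack=1)
Line 3: ['bedroom'] (min_width=7, slack=7)
Line 4: ['message', 'north'] (min_width=13, slack=1)
Line 5: ['compound'] (min_width=8, slack=6)
Line 6: ['triangle', 'if'] (min_width=11, slack=3)
Line 7: ['clean', 'bright'] (min_width=12, slack=2)
Line 8: ['time', 'guitar'] (min_width=11, slack=3)
Line 9: ['read'] (min_width=4, slack=10)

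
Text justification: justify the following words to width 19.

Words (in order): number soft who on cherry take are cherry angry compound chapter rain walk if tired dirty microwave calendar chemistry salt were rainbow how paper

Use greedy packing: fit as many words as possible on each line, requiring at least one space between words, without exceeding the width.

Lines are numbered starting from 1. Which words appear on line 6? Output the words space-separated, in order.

Line 1: ['number', 'soft', 'who', 'on'] (min_width=18, slack=1)
Line 2: ['cherry', 'take', 'are'] (min_width=15, slack=4)
Line 3: ['cherry', 'angry'] (min_width=12, slack=7)
Line 4: ['compound', 'chapter'] (min_width=16, slack=3)
Line 5: ['rain', 'walk', 'if', 'tired'] (min_width=18, slack=1)
Line 6: ['dirty', 'microwave'] (min_width=15, slack=4)
Line 7: ['calendar', 'chemistry'] (min_width=18, slack=1)
Line 8: ['salt', 'were', 'rainbow'] (min_width=17, slack=2)
Line 9: ['how', 'paper'] (min_width=9, slack=10)

Answer: dirty microwave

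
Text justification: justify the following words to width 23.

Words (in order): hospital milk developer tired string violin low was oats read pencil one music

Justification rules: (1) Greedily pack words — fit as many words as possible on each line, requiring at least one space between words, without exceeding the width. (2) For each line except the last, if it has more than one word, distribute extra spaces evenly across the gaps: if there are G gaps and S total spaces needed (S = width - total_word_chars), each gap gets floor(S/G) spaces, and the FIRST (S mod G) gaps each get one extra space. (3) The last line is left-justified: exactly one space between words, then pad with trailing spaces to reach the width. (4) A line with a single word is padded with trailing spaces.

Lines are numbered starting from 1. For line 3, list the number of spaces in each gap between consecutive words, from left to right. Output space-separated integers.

Line 1: ['hospital', 'milk', 'developer'] (min_width=23, slack=0)
Line 2: ['tired', 'string', 'violin', 'low'] (min_width=23, slack=0)
Line 3: ['was', 'oats', 'read', 'pencil'] (min_width=20, slack=3)
Line 4: ['one', 'music'] (min_width=9, slack=14)

Answer: 2 2 2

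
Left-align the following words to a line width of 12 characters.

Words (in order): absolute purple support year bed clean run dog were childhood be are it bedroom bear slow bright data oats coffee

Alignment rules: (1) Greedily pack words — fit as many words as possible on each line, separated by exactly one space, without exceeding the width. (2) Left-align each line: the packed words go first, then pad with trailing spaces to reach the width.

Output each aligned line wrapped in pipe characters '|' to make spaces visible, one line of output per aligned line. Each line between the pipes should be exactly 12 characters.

Line 1: ['absolute'] (min_width=8, slack=4)
Line 2: ['purple'] (min_width=6, slack=6)
Line 3: ['support', 'year'] (min_width=12, slack=0)
Line 4: ['bed', 'clean'] (min_width=9, slack=3)
Line 5: ['run', 'dog', 'were'] (min_width=12, slack=0)
Line 6: ['childhood', 'be'] (min_width=12, slack=0)
Line 7: ['are', 'it'] (min_width=6, slack=6)
Line 8: ['bedroom', 'bear'] (min_width=12, slack=0)
Line 9: ['slow', 'bright'] (min_width=11, slack=1)
Line 10: ['data', 'oats'] (min_width=9, slack=3)
Line 11: ['coffee'] (min_width=6, slack=6)

Answer: |absolute    |
|purple      |
|support year|
|bed clean   |
|run dog were|
|childhood be|
|are it      |
|bedroom bear|
|slow bright |
|data oats   |
|coffee      |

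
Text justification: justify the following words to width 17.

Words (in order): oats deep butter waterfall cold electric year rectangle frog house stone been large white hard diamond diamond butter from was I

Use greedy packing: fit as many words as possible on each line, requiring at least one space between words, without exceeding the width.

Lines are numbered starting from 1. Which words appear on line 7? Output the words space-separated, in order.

Answer: diamond diamond

Derivation:
Line 1: ['oats', 'deep', 'butter'] (min_width=16, slack=1)
Line 2: ['waterfall', 'cold'] (min_width=14, slack=3)
Line 3: ['electric', 'year'] (min_width=13, slack=4)
Line 4: ['rectangle', 'frog'] (min_width=14, slack=3)
Line 5: ['house', 'stone', 'been'] (min_width=16, slack=1)
Line 6: ['large', 'white', 'hard'] (min_width=16, slack=1)
Line 7: ['diamond', 'diamond'] (min_width=15, slack=2)
Line 8: ['butter', 'from', 'was', 'I'] (min_width=17, slack=0)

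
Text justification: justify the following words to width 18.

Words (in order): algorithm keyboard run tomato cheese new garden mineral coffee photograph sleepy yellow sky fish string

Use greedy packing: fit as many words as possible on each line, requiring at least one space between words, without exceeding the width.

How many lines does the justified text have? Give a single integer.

Answer: 6

Derivation:
Line 1: ['algorithm', 'keyboard'] (min_width=18, slack=0)
Line 2: ['run', 'tomato', 'cheese'] (min_width=17, slack=1)
Line 3: ['new', 'garden', 'mineral'] (min_width=18, slack=0)
Line 4: ['coffee', 'photograph'] (min_width=17, slack=1)
Line 5: ['sleepy', 'yellow', 'sky'] (min_width=17, slack=1)
Line 6: ['fish', 'string'] (min_width=11, slack=7)
Total lines: 6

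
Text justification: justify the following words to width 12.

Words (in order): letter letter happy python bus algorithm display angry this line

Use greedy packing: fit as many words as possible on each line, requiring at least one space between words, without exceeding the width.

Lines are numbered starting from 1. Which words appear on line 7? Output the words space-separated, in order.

Line 1: ['letter'] (min_width=6, slack=6)
Line 2: ['letter', 'happy'] (min_width=12, slack=0)
Line 3: ['python', 'bus'] (min_width=10, slack=2)
Line 4: ['algorithm'] (min_width=9, slack=3)
Line 5: ['display'] (min_width=7, slack=5)
Line 6: ['angry', 'this'] (min_width=10, slack=2)
Line 7: ['line'] (min_width=4, slack=8)

Answer: line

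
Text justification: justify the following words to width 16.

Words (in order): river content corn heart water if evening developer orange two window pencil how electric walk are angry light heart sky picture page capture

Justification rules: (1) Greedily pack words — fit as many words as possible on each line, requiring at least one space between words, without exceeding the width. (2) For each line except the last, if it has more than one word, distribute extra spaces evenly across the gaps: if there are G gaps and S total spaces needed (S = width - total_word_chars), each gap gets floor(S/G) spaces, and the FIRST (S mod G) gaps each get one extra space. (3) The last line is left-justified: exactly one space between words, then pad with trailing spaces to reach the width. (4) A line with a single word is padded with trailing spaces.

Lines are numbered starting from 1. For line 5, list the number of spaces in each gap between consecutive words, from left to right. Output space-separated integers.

Line 1: ['river', 'content'] (min_width=13, slack=3)
Line 2: ['corn', 'heart', 'water'] (min_width=16, slack=0)
Line 3: ['if', 'evening'] (min_width=10, slack=6)
Line 4: ['developer', 'orange'] (min_width=16, slack=0)
Line 5: ['two', 'window'] (min_width=10, slack=6)
Line 6: ['pencil', 'how'] (min_width=10, slack=6)
Line 7: ['electric', 'walk'] (min_width=13, slack=3)
Line 8: ['are', 'angry', 'light'] (min_width=15, slack=1)
Line 9: ['heart', 'sky'] (min_width=9, slack=7)
Line 10: ['picture', 'page'] (min_width=12, slack=4)
Line 11: ['capture'] (min_width=7, slack=9)

Answer: 7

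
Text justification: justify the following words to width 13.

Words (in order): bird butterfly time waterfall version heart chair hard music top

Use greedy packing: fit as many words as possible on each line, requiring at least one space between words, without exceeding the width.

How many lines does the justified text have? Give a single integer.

Answer: 7

Derivation:
Line 1: ['bird'] (min_width=4, slack=9)
Line 2: ['butterfly'] (min_width=9, slack=4)
Line 3: ['time'] (min_width=4, slack=9)
Line 4: ['waterfall'] (min_width=9, slack=4)
Line 5: ['version', 'heart'] (min_width=13, slack=0)
Line 6: ['chair', 'hard'] (min_width=10, slack=3)
Line 7: ['music', 'top'] (min_width=9, slack=4)
Total lines: 7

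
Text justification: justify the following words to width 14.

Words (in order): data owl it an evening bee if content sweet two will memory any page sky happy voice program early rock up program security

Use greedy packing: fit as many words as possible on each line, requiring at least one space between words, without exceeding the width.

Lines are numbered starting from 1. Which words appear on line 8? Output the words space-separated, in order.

Answer: early rock up

Derivation:
Line 1: ['data', 'owl', 'it', 'an'] (min_width=14, slack=0)
Line 2: ['evening', 'bee', 'if'] (min_width=14, slack=0)
Line 3: ['content', 'sweet'] (min_width=13, slack=1)
Line 4: ['two', 'will'] (min_width=8, slack=6)
Line 5: ['memory', 'any'] (min_width=10, slack=4)
Line 6: ['page', 'sky', 'happy'] (min_width=14, slack=0)
Line 7: ['voice', 'program'] (min_width=13, slack=1)
Line 8: ['early', 'rock', 'up'] (min_width=13, slack=1)
Line 9: ['program'] (min_width=7, slack=7)
Line 10: ['security'] (min_width=8, slack=6)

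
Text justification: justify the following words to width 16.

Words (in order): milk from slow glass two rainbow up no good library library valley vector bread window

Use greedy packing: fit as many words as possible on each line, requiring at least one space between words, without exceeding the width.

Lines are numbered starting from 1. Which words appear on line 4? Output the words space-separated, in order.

Line 1: ['milk', 'from', 'slow'] (min_width=14, slack=2)
Line 2: ['glass', 'two'] (min_width=9, slack=7)
Line 3: ['rainbow', 'up', 'no'] (min_width=13, slack=3)
Line 4: ['good', 'library'] (min_width=12, slack=4)
Line 5: ['library', 'valley'] (min_width=14, slack=2)
Line 6: ['vector', 'bread'] (min_width=12, slack=4)
Line 7: ['window'] (min_width=6, slack=10)

Answer: good library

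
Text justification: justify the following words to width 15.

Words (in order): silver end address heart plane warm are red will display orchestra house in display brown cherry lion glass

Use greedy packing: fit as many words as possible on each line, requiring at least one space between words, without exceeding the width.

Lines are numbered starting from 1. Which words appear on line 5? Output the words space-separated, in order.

Answer: display

Derivation:
Line 1: ['silver', 'end'] (min_width=10, slack=5)
Line 2: ['address', 'heart'] (min_width=13, slack=2)
Line 3: ['plane', 'warm', 'are'] (min_width=14, slack=1)
Line 4: ['red', 'will'] (min_width=8, slack=7)
Line 5: ['display'] (min_width=7, slack=8)
Line 6: ['orchestra', 'house'] (min_width=15, slack=0)
Line 7: ['in', 'display'] (min_width=10, slack=5)
Line 8: ['brown', 'cherry'] (min_width=12, slack=3)
Line 9: ['lion', 'glass'] (min_width=10, slack=5)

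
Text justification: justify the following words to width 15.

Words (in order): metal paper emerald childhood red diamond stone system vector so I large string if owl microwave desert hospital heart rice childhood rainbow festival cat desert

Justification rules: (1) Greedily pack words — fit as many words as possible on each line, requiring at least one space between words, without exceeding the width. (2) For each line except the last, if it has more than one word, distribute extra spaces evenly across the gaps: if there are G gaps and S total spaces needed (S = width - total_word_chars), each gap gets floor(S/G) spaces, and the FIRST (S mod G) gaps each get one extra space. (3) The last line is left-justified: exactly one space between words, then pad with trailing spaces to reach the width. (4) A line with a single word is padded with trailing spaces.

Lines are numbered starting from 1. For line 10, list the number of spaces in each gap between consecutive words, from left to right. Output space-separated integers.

Answer: 6

Derivation:
Line 1: ['metal', 'paper'] (min_width=11, slack=4)
Line 2: ['emerald'] (min_width=7, slack=8)
Line 3: ['childhood', 'red'] (min_width=13, slack=2)
Line 4: ['diamond', 'stone'] (min_width=13, slack=2)
Line 5: ['system', 'vector'] (min_width=13, slack=2)
Line 6: ['so', 'I', 'large'] (min_width=10, slack=5)
Line 7: ['string', 'if', 'owl'] (min_width=13, slack=2)
Line 8: ['microwave'] (min_width=9, slack=6)
Line 9: ['desert', 'hospital'] (min_width=15, slack=0)
Line 10: ['heart', 'rice'] (min_width=10, slack=5)
Line 11: ['childhood'] (min_width=9, slack=6)
Line 12: ['rainbow'] (min_width=7, slack=8)
Line 13: ['festival', 'cat'] (min_width=12, slack=3)
Line 14: ['desert'] (min_width=6, slack=9)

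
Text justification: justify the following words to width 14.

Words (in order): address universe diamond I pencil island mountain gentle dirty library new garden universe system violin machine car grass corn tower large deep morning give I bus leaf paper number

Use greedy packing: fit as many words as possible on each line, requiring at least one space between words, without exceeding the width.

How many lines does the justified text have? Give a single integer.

Answer: 17

Derivation:
Line 1: ['address'] (min_width=7, slack=7)
Line 2: ['universe'] (min_width=8, slack=6)
Line 3: ['diamond', 'I'] (min_width=9, slack=5)
Line 4: ['pencil', 'island'] (min_width=13, slack=1)
Line 5: ['mountain'] (min_width=8, slack=6)
Line 6: ['gentle', 'dirty'] (min_width=12, slack=2)
Line 7: ['library', 'new'] (min_width=11, slack=3)
Line 8: ['garden'] (min_width=6, slack=8)
Line 9: ['universe'] (min_width=8, slack=6)
Line 10: ['system', 'violin'] (min_width=13, slack=1)
Line 11: ['machine', 'car'] (min_width=11, slack=3)
Line 12: ['grass', 'corn'] (min_width=10, slack=4)
Line 13: ['tower', 'large'] (min_width=11, slack=3)
Line 14: ['deep', 'morning'] (min_width=12, slack=2)
Line 15: ['give', 'I', 'bus'] (min_width=10, slack=4)
Line 16: ['leaf', 'paper'] (min_width=10, slack=4)
Line 17: ['number'] (min_width=6, slack=8)
Total lines: 17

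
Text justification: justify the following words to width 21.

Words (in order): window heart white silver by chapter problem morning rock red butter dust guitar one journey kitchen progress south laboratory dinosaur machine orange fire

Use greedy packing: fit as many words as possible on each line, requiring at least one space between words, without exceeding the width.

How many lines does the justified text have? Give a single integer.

Answer: 9

Derivation:
Line 1: ['window', 'heart', 'white'] (min_width=18, slack=3)
Line 2: ['silver', 'by', 'chapter'] (min_width=17, slack=4)
Line 3: ['problem', 'morning', 'rock'] (min_width=20, slack=1)
Line 4: ['red', 'butter', 'dust'] (min_width=15, slack=6)
Line 5: ['guitar', 'one', 'journey'] (min_width=18, slack=3)
Line 6: ['kitchen', 'progress'] (min_width=16, slack=5)
Line 7: ['south', 'laboratory'] (min_width=16, slack=5)
Line 8: ['dinosaur', 'machine'] (min_width=16, slack=5)
Line 9: ['orange', 'fire'] (min_width=11, slack=10)
Total lines: 9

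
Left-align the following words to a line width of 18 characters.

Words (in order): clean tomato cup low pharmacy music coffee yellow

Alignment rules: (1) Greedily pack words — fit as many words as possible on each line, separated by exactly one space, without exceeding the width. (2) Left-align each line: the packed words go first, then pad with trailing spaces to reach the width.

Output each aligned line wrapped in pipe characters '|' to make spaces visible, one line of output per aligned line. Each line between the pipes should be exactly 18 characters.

Line 1: ['clean', 'tomato', 'cup'] (min_width=16, slack=2)
Line 2: ['low', 'pharmacy', 'music'] (min_width=18, slack=0)
Line 3: ['coffee', 'yellow'] (min_width=13, slack=5)

Answer: |clean tomato cup  |
|low pharmacy music|
|coffee yellow     |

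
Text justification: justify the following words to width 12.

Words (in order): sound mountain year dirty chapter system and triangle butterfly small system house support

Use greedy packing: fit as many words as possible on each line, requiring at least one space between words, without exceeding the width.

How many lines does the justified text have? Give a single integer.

Answer: 10

Derivation:
Line 1: ['sound'] (min_width=5, slack=7)
Line 2: ['mountain'] (min_width=8, slack=4)
Line 3: ['year', 'dirty'] (min_width=10, slack=2)
Line 4: ['chapter'] (min_width=7, slack=5)
Line 5: ['system', 'and'] (min_width=10, slack=2)
Line 6: ['triangle'] (min_width=8, slack=4)
Line 7: ['butterfly'] (min_width=9, slack=3)
Line 8: ['small', 'system'] (min_width=12, slack=0)
Line 9: ['house'] (min_width=5, slack=7)
Line 10: ['support'] (min_width=7, slack=5)
Total lines: 10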